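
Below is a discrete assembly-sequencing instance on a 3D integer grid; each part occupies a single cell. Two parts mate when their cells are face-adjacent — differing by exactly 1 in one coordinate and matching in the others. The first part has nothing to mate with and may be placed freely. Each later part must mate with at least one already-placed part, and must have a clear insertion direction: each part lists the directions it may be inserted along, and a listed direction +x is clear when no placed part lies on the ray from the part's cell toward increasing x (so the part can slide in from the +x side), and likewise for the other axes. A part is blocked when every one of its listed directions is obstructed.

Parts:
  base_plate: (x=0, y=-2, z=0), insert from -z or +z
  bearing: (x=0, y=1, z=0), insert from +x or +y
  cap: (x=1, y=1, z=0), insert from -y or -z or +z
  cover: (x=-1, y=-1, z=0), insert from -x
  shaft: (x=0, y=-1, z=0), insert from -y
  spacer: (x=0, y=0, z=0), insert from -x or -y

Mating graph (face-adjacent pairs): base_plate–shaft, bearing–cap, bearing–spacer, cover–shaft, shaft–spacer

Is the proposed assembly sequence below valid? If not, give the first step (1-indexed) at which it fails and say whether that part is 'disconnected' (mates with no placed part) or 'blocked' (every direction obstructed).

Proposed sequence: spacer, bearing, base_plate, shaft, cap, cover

1. spacer@(0, 0, 0) [-x clear] — {spacer}
2. bearing@(0, 1, 0) [+x clear] — {bearing, spacer}
3. base_plate@(0, -2, 0) — no placed neighbour ⇒ disconnected

Invalid at step 3 (disconnected)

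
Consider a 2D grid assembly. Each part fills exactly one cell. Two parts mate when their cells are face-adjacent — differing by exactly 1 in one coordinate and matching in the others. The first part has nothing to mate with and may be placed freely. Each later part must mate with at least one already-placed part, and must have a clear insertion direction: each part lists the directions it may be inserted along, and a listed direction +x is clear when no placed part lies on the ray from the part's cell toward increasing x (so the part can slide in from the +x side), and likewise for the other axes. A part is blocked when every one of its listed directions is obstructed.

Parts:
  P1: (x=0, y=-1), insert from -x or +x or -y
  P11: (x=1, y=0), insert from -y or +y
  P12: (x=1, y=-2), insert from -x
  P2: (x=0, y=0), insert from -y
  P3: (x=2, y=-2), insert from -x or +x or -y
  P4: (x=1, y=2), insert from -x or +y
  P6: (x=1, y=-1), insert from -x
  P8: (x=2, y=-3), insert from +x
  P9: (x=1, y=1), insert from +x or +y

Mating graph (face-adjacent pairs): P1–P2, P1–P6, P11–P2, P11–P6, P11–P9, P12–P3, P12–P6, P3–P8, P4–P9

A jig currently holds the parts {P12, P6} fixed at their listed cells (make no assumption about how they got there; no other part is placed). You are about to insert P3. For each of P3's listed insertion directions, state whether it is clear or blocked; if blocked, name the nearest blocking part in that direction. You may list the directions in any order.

+x: clear; -x: blocked by P12; -y: clear

-x: nearest on ray is P12@(1, -2) ⇒ blocked
+x: ray from P3(2, -2) has no placed part ⇒ clear
-y: ray from P3(2, -2) has no placed part ⇒ clear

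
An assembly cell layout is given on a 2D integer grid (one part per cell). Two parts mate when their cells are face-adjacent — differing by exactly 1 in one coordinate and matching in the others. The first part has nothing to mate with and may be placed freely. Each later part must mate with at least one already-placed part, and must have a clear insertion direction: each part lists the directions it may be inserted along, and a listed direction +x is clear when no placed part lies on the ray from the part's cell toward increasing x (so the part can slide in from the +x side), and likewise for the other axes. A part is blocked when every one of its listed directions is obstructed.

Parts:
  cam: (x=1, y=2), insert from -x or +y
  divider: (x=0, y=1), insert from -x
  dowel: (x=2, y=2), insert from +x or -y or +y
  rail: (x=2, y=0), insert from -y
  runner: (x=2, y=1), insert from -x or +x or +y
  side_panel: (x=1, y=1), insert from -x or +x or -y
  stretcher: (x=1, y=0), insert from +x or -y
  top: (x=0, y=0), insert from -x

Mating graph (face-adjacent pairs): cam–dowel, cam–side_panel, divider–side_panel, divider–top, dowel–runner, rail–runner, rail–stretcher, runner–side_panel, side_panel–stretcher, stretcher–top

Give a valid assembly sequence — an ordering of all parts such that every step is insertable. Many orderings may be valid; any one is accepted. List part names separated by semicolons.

rail; runner; dowel; cam; side_panel; divider; top; stretcher

1. rail@(2, 0) [-y clear] — {rail}
2. runner@(2, 1) [-x clear] — {rail, runner}
3. dowel@(2, 2) [+x clear] — {dowel, rail, runner}
4. cam@(1, 2) [-x clear] — {cam, dowel, rail, runner}
5. side_panel@(1, 1) [-x clear] — {cam, dowel, rail, runner, side_panel}
6. divider@(0, 1) [-x clear] — {cam, divider, dowel, rail, runner, side_panel}
7. top@(0, 0) [-x clear] — {cam, divider, dowel, rail, runner, side_panel, top}
8. stretcher@(1, 0) [-y clear] — {cam, divider, dowel, rail, runner, side_panel, stretcher, top}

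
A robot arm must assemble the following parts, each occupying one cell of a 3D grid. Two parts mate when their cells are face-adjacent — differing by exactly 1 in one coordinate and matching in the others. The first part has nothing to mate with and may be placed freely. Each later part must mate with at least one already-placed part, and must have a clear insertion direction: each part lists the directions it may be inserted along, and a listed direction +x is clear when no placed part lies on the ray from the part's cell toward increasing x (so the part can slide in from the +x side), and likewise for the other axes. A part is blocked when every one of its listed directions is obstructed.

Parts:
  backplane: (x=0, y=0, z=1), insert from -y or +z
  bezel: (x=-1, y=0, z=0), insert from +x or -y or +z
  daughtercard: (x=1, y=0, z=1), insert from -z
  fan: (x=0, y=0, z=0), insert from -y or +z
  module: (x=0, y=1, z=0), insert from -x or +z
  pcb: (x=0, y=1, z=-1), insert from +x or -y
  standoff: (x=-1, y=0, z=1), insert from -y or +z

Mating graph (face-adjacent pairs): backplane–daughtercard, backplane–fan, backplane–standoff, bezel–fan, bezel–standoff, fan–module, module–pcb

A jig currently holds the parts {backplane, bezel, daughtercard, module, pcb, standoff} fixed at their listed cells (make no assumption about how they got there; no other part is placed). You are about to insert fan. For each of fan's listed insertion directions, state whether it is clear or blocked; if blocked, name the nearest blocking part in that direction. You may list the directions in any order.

+z: blocked by backplane; -y: clear

-y: ray from fan(0, 0, 0) has no placed part ⇒ clear
+z: nearest on ray is backplane@(0, 0, 1) ⇒ blocked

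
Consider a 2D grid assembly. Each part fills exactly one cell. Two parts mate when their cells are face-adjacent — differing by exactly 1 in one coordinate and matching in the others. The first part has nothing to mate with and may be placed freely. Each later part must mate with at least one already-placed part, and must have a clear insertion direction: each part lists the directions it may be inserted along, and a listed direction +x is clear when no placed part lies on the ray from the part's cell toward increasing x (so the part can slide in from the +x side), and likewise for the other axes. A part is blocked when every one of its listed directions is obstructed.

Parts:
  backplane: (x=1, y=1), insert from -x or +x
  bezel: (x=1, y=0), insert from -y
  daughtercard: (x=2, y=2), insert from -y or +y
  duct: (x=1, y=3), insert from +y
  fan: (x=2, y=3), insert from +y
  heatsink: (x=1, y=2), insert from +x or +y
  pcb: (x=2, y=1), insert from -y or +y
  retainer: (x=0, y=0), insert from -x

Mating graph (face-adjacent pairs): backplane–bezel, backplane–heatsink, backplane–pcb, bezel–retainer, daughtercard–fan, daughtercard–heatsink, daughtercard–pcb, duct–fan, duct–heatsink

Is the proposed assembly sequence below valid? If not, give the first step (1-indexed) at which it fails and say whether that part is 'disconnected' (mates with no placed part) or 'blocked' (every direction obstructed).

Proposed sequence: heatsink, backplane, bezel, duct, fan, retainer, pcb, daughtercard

1. heatsink@(1, 2) [+x clear] — {heatsink}
2. backplane@(1, 1) [-x clear] — {backplane, heatsink}
3. bezel@(1, 0) [-y clear] — {backplane, bezel, heatsink}
4. duct@(1, 3) [+y clear] — {backplane, bezel, duct, heatsink}
5. fan@(2, 3) [+y clear] — {backplane, bezel, duct, fan, heatsink}
6. retainer@(0, 0) [-x clear] — {backplane, bezel, duct, fan, heatsink, retainer}
7. pcb@(2, 1) [-y clear] — {backplane, bezel, duct, fan, heatsink, pcb, retainer}
8. daughtercard@(2, 2) — -y/+y all obstructed ⇒ blocked

Invalid at step 8 (blocked)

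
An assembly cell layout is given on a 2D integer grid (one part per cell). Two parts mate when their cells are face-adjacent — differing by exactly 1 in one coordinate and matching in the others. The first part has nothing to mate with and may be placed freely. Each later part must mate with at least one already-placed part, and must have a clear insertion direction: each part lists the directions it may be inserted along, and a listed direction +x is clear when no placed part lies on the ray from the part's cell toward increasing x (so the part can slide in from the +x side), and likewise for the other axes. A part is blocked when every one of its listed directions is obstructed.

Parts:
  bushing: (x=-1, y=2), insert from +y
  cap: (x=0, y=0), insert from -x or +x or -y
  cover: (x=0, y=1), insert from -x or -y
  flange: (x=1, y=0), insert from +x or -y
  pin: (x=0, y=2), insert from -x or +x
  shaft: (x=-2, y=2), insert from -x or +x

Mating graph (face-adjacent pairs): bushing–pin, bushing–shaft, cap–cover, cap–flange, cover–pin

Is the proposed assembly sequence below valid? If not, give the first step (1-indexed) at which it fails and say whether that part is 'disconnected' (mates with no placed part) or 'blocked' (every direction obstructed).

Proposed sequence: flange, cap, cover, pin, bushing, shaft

Valid

1. flange@(1, 0) [+x clear] — {flange}
2. cap@(0, 0) [-x clear] — {cap, flange}
3. cover@(0, 1) [-x clear] — {cap, cover, flange}
4. pin@(0, 2) [-x clear] — {cap, cover, flange, pin}
5. bushing@(-1, 2) [+y clear] — {bushing, cap, cover, flange, pin}
6. shaft@(-2, 2) [-x clear] — {bushing, cap, cover, flange, pin, shaft}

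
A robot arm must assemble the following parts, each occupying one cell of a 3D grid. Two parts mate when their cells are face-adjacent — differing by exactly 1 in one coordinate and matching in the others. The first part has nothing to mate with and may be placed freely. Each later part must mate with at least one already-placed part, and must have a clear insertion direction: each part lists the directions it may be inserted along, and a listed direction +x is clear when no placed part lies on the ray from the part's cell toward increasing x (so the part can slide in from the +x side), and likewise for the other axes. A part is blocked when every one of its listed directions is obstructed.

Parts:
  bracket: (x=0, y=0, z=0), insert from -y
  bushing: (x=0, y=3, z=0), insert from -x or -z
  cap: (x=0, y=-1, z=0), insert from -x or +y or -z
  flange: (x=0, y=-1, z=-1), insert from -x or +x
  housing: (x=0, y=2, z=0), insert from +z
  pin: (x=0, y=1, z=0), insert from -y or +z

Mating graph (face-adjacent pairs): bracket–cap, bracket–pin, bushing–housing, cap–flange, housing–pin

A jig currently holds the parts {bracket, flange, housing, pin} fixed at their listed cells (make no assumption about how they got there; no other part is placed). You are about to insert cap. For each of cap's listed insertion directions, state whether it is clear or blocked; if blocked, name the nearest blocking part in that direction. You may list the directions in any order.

+y: blocked by bracket; -x: clear; -z: blocked by flange

-x: ray from cap(0, -1, 0) has no placed part ⇒ clear
+y: nearest on ray is bracket@(0, 0, 0) ⇒ blocked
-z: nearest on ray is flange@(0, -1, -1) ⇒ blocked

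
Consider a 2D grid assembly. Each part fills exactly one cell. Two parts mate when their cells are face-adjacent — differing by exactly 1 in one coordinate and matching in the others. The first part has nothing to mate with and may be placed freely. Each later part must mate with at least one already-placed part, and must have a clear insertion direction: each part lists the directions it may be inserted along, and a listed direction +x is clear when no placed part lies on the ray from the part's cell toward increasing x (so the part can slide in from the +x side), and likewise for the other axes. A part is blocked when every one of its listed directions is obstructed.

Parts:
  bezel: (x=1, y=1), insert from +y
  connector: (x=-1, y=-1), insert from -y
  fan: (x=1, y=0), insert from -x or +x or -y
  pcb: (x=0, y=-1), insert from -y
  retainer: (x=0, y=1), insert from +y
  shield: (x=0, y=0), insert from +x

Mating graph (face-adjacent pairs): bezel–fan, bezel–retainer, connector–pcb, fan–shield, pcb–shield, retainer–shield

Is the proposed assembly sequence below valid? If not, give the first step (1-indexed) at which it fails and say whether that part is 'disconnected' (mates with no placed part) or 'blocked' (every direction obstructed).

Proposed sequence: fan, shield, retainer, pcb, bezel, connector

1. fan@(1, 0) [-x clear] — {fan}
2. shield@(0, 0) — +x all obstructed ⇒ blocked

Invalid at step 2 (blocked)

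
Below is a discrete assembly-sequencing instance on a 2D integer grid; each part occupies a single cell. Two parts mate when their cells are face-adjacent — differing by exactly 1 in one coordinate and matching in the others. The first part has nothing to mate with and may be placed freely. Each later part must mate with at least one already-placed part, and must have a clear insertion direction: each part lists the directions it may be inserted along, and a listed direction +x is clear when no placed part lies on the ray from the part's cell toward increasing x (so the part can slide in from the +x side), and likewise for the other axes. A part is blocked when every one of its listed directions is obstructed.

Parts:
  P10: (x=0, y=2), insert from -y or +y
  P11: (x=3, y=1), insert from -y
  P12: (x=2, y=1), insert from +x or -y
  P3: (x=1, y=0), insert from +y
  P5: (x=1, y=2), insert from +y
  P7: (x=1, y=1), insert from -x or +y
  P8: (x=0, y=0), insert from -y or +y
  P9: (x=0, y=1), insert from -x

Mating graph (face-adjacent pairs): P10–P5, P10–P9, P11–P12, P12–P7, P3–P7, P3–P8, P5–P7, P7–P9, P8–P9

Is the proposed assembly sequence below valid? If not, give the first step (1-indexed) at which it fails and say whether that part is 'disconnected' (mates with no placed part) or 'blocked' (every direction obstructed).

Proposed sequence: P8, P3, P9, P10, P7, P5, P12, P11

Valid

1. P8@(0, 0) [-y clear] — {P8}
2. P3@(1, 0) [+y clear] — {P3, P8}
3. P9@(0, 1) [-x clear] — {P3, P8, P9}
4. P10@(0, 2) [+y clear] — {P10, P3, P8, P9}
5. P7@(1, 1) [+y clear] — {P10, P3, P7, P8, P9}
6. P5@(1, 2) [+y clear] — {P10, P3, P5, P7, P8, P9}
7. P12@(2, 1) [+x clear] — {P10, P12, P3, P5, P7, P8, P9}
8. P11@(3, 1) [-y clear] — {P10, P11, P12, P3, P5, P7, P8, P9}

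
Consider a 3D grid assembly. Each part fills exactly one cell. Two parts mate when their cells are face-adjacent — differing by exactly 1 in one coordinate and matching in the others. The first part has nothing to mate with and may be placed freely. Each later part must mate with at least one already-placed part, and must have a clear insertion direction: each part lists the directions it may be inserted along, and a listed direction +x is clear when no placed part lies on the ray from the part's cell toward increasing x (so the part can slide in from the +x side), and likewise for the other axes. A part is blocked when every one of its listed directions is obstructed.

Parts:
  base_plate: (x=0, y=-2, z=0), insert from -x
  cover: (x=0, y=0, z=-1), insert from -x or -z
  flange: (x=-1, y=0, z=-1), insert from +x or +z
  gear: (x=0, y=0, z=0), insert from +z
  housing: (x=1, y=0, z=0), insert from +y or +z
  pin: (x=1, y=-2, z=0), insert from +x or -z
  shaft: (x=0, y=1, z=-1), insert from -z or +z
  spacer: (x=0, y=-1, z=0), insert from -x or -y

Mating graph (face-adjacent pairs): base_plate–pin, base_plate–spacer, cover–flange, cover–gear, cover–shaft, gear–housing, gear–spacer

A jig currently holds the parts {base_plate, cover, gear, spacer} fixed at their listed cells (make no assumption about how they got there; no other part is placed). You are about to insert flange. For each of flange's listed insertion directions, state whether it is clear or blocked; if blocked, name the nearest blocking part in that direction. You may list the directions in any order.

+x: nearest on ray is cover@(0, 0, -1) ⇒ blocked
+z: ray from flange(-1, 0, -1) has no placed part ⇒ clear

+x: blocked by cover; +z: clear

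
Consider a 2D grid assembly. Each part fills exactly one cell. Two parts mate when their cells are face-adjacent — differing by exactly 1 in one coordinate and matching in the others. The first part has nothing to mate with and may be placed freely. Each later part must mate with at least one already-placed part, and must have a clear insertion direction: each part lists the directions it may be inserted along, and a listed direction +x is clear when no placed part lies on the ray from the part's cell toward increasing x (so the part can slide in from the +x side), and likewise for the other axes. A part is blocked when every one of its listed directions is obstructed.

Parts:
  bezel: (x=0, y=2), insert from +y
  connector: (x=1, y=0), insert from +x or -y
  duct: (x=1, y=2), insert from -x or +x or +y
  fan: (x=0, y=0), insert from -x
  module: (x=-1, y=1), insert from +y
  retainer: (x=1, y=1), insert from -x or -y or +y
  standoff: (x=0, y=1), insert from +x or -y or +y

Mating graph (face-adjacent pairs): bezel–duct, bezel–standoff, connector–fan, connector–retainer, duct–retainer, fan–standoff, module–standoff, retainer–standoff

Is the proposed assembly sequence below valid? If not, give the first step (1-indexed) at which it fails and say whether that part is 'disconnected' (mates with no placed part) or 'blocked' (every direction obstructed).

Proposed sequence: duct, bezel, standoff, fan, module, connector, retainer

Invalid at step 7 (blocked)

1. duct@(1, 2) [-x clear] — {duct}
2. bezel@(0, 2) [+y clear] — {bezel, duct}
3. standoff@(0, 1) [+x clear] — {bezel, duct, standoff}
4. fan@(0, 0) [-x clear] — {bezel, duct, fan, standoff}
5. module@(-1, 1) [+y clear] — {bezel, duct, fan, module, standoff}
6. connector@(1, 0) [+x clear] — {bezel, connector, duct, fan, module, standoff}
7. retainer@(1, 1) — -x/-y/+y all obstructed ⇒ blocked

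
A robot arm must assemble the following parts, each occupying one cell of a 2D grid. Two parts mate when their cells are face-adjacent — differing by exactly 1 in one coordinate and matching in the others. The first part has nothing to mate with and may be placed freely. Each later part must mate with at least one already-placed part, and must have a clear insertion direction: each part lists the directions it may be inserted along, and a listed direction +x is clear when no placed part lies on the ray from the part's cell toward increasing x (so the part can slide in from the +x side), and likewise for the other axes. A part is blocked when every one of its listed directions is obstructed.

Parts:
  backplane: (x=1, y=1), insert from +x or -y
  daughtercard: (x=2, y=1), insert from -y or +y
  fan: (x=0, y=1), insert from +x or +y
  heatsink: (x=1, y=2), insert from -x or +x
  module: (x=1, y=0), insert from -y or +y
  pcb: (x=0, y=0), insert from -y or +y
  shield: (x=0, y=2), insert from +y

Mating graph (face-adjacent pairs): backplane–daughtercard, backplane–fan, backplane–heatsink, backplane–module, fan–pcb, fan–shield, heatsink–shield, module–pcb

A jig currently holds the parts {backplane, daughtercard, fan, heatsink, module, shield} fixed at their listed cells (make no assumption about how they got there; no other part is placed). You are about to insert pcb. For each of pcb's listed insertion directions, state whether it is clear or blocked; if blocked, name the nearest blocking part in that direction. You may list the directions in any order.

-y: ray from pcb(0, 0) has no placed part ⇒ clear
+y: nearest on ray is fan@(0, 1) ⇒ blocked

+y: blocked by fan; -y: clear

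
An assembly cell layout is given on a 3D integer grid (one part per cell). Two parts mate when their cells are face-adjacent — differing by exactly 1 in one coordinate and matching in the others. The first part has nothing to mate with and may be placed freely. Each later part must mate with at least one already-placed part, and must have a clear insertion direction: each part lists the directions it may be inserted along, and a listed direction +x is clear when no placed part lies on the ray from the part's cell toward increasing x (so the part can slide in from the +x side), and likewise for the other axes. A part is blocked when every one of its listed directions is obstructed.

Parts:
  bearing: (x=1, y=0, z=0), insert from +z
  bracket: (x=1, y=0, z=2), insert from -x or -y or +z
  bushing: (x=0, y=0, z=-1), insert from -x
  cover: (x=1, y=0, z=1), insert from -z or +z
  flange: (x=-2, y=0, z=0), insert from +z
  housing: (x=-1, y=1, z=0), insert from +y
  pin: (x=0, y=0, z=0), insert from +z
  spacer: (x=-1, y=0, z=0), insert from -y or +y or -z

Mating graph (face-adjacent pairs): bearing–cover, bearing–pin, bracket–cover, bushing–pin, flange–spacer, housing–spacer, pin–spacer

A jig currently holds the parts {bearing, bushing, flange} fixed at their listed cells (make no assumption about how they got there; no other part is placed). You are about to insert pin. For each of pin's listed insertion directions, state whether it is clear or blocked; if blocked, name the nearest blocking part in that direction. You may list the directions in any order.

+z: ray from pin(0, 0, 0) has no placed part ⇒ clear

+z: clear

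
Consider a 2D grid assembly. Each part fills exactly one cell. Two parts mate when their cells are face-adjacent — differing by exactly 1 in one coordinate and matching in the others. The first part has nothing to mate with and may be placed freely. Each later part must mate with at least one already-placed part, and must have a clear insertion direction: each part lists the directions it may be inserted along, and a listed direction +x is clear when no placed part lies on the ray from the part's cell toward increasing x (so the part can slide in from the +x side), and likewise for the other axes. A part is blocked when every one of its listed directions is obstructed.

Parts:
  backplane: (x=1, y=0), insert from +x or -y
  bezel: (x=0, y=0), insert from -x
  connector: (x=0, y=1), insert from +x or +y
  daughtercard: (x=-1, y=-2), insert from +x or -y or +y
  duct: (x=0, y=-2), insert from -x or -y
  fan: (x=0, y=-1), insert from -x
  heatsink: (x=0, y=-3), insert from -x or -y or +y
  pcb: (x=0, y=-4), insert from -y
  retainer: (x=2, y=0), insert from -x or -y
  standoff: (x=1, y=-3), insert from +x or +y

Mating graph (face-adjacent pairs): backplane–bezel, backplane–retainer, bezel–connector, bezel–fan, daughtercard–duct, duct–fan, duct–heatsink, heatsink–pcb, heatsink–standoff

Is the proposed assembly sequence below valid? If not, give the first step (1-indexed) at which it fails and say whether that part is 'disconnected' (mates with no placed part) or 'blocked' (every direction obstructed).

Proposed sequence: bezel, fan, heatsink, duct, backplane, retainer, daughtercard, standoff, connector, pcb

1. bezel@(0, 0) [-x clear] — {bezel}
2. fan@(0, -1) [-x clear] — {bezel, fan}
3. heatsink@(0, -3) — no placed neighbour ⇒ disconnected

Invalid at step 3 (disconnected)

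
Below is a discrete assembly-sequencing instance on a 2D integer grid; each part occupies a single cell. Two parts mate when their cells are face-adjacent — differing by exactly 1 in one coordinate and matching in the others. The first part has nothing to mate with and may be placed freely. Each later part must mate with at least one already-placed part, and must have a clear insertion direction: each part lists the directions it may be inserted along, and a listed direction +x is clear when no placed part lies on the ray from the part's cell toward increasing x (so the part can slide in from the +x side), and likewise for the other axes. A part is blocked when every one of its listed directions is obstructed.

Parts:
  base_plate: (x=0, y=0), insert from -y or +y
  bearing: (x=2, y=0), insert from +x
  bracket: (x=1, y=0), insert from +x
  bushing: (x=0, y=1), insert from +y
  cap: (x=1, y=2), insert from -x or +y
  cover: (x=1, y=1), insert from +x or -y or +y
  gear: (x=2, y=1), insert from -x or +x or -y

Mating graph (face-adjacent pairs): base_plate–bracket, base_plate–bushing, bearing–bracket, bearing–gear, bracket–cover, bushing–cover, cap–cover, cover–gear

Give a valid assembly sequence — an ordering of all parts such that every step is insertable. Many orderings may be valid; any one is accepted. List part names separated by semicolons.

cover; bushing; cap; bracket; gear; bearing; base_plate

1. cover@(1, 1) [+x clear] — {cover}
2. bushing@(0, 1) [+y clear] — {bushing, cover}
3. cap@(1, 2) [-x clear] — {bushing, cap, cover}
4. bracket@(1, 0) [+x clear] — {bracket, bushing, cap, cover}
5. gear@(2, 1) [+x clear] — {bracket, bushing, cap, cover, gear}
6. bearing@(2, 0) [+x clear] — {bearing, bracket, bushing, cap, cover, gear}
7. base_plate@(0, 0) [-y clear] — {base_plate, bearing, bracket, bushing, cap, cover, gear}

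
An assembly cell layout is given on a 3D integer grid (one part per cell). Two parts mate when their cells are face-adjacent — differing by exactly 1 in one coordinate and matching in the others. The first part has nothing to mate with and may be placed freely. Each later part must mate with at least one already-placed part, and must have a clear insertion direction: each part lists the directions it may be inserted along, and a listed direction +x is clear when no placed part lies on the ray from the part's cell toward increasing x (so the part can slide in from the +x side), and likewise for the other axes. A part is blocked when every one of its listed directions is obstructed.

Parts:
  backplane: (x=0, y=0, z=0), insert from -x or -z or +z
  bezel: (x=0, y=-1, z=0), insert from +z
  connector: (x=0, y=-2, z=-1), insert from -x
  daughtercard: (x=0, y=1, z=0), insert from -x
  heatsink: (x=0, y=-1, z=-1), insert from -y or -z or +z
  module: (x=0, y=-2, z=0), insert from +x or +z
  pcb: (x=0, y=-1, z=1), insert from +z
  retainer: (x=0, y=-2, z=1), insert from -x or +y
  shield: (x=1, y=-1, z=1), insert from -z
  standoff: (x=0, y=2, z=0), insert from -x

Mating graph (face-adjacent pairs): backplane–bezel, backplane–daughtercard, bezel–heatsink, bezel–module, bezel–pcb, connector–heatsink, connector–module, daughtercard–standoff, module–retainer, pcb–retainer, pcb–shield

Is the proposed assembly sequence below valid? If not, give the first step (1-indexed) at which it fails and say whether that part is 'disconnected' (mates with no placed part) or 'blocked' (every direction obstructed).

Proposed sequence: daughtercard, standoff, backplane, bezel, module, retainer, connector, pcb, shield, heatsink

1. daughtercard@(0, 1, 0) [-x clear] — {daughtercard}
2. standoff@(0, 2, 0) [-x clear] — {daughtercard, standoff}
3. backplane@(0, 0, 0) [-x clear] — {backplane, daughtercard, standoff}
4. bezel@(0, -1, 0) [+z clear] — {backplane, bezel, daughtercard, standoff}
5. module@(0, -2, 0) [+x clear] — {backplane, bezel, daughtercard, module, standoff}
6. retainer@(0, -2, 1) [-x clear] — {backplane, bezel, daughtercard, module, retainer, standoff}
7. connector@(0, -2, -1) [-x clear] — {backplane, bezel, connector, daughtercard, module, retainer, standoff}
8. pcb@(0, -1, 1) [+z clear] — {backplane, bezel, connector, daughtercard, module, pcb, retainer, standoff}
9. shield@(1, -1, 1) [-z clear] — {backplane, bezel, connector, daughtercard, module, pcb, retainer, shield, standoff}
10. heatsink@(0, -1, -1) [-z clear] — {backplane, bezel, connector, daughtercard, heatsink, module, pcb, retainer, shield, standoff}

Valid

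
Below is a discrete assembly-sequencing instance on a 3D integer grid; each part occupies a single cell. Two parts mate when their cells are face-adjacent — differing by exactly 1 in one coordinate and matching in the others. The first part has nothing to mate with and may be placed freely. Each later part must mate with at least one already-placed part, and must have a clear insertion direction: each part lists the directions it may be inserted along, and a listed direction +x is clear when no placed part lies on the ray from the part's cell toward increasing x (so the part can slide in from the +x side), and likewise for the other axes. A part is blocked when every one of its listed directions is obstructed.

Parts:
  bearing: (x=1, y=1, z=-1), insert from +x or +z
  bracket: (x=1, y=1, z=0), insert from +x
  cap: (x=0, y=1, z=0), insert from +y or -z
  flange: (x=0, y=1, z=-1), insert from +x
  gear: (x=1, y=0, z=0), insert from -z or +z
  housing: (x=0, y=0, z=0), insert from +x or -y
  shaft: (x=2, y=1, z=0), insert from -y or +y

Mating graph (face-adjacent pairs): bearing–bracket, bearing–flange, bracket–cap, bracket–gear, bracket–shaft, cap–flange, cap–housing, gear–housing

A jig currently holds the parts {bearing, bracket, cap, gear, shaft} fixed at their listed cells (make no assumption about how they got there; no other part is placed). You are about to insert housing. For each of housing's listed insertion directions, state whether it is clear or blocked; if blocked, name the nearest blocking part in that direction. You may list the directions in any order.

+x: nearest on ray is gear@(1, 0, 0) ⇒ blocked
-y: ray from housing(0, 0, 0) has no placed part ⇒ clear

+x: blocked by gear; -y: clear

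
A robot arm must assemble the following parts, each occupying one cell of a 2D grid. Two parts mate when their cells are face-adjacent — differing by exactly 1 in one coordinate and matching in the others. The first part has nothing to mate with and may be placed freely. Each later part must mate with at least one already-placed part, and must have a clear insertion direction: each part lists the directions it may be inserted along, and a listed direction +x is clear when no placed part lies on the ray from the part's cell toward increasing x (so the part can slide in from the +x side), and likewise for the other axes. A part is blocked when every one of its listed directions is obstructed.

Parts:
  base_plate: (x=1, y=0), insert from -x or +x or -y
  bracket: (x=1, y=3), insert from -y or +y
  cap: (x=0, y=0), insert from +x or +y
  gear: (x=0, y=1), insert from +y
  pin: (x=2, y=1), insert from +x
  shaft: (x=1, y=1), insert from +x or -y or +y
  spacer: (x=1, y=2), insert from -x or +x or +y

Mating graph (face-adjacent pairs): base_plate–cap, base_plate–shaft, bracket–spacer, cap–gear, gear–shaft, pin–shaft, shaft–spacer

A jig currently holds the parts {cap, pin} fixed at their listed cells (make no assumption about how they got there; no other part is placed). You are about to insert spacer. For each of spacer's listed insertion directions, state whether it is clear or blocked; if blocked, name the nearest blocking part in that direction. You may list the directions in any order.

-x: ray from spacer(1, 2) has no placed part ⇒ clear
+x: ray from spacer(1, 2) has no placed part ⇒ clear
+y: ray from spacer(1, 2) has no placed part ⇒ clear

+x: clear; +y: clear; -x: clear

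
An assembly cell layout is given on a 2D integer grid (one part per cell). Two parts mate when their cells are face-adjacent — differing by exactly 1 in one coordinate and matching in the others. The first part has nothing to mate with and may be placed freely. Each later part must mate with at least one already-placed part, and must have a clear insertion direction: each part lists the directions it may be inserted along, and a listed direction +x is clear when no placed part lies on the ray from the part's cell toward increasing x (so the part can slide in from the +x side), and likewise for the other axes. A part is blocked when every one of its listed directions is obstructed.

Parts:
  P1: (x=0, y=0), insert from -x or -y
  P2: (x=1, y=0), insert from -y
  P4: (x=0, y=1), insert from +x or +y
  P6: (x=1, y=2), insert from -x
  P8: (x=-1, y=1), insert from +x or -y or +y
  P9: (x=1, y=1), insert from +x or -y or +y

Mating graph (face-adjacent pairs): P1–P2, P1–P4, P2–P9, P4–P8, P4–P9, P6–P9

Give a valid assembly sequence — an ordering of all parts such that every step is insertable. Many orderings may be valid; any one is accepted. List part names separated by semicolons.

1. P1@(0, 0) [-x clear] — {P1}
2. P4@(0, 1) [+x clear] — {P1, P4}
3. P9@(1, 1) [+x clear] — {P1, P4, P9}
4. P6@(1, 2) [-x clear] — {P1, P4, P6, P9}
5. P8@(-1, 1) [-y clear] — {P1, P4, P6, P8, P9}
6. P2@(1, 0) [-y clear] — {P1, P2, P4, P6, P8, P9}

P1; P4; P9; P6; P8; P2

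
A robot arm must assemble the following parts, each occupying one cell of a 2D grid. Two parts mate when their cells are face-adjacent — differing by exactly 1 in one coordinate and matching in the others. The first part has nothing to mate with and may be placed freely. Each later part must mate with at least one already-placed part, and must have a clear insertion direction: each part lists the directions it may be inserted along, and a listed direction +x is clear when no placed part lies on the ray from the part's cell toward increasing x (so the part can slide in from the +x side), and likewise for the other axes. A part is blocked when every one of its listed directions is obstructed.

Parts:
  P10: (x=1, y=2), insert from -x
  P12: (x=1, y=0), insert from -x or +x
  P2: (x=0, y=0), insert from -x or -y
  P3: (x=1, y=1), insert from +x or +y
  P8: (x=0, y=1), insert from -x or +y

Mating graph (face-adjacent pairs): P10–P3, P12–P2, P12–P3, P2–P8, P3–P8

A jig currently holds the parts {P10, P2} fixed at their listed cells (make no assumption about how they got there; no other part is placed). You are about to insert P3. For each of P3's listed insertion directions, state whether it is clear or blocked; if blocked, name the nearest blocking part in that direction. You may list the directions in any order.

+x: ray from P3(1, 1) has no placed part ⇒ clear
+y: nearest on ray is P10@(1, 2) ⇒ blocked

+x: clear; +y: blocked by P10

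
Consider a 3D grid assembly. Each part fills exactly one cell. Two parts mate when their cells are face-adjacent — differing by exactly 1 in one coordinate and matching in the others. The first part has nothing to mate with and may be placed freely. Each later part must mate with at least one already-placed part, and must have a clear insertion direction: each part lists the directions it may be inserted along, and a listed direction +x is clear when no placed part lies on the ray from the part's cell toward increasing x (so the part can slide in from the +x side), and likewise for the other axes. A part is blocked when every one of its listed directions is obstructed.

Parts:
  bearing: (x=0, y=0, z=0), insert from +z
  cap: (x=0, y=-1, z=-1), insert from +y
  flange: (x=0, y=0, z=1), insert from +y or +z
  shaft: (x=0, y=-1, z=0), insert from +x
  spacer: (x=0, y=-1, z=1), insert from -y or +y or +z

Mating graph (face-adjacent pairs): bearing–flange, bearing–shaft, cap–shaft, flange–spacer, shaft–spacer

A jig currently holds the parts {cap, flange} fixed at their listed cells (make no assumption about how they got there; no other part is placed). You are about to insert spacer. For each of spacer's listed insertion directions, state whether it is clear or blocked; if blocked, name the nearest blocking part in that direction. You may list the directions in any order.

-y: ray from spacer(0, -1, 1) has no placed part ⇒ clear
+y: nearest on ray is flange@(0, 0, 1) ⇒ blocked
+z: ray from spacer(0, -1, 1) has no placed part ⇒ clear

+y: blocked by flange; +z: clear; -y: clear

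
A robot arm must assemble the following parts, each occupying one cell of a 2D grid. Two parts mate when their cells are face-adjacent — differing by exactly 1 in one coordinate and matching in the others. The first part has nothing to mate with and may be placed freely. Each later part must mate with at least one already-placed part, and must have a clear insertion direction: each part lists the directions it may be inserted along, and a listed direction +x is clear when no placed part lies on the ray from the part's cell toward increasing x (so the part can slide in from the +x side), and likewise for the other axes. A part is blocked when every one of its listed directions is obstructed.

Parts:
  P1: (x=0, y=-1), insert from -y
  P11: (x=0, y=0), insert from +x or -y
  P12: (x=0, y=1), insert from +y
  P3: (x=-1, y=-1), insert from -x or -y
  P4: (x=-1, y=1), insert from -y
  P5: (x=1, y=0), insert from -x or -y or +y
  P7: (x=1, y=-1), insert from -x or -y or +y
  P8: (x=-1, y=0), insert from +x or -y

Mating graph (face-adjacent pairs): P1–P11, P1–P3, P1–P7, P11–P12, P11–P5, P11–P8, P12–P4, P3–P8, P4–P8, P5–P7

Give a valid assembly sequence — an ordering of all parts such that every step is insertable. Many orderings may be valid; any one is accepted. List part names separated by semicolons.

P4; P8; P12; P3; P1; P7; P11; P5

1. P4@(-1, 1) [-y clear] — {P4}
2. P8@(-1, 0) [+x clear] — {P4, P8}
3. P12@(0, 1) [+y clear] — {P12, P4, P8}
4. P3@(-1, -1) [-x clear] — {P12, P3, P4, P8}
5. P1@(0, -1) [-y clear] — {P1, P12, P3, P4, P8}
6. P7@(1, -1) [-y clear] — {P1, P12, P3, P4, P7, P8}
7. P11@(0, 0) [+x clear] — {P1, P11, P12, P3, P4, P7, P8}
8. P5@(1, 0) [+y clear] — {P1, P11, P12, P3, P4, P5, P7, P8}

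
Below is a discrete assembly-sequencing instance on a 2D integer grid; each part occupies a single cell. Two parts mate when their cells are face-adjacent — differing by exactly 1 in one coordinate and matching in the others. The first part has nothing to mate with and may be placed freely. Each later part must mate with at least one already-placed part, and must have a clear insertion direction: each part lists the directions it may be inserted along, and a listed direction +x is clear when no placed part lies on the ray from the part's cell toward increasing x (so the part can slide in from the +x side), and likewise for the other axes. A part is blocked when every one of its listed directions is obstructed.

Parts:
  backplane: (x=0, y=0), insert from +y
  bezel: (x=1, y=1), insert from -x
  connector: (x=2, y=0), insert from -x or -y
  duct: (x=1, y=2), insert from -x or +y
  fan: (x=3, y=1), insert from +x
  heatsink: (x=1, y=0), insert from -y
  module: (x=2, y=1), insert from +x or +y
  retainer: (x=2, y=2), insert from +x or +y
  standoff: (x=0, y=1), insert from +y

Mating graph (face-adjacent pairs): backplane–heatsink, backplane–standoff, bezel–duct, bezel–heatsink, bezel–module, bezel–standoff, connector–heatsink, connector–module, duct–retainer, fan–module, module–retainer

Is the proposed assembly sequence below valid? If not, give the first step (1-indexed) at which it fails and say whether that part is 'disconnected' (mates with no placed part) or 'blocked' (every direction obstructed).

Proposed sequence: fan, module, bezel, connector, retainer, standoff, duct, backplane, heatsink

Invalid at step 8 (blocked)

1. fan@(3, 1) [+x clear] — {fan}
2. module@(2, 1) [+y clear] — {fan, module}
3. bezel@(1, 1) [-x clear] — {bezel, fan, module}
4. connector@(2, 0) [-x clear] — {bezel, connector, fan, module}
5. retainer@(2, 2) [+x clear] — {bezel, connector, fan, module, retainer}
6. standoff@(0, 1) [+y clear] — {bezel, connector, fan, module, retainer, standoff}
7. duct@(1, 2) [-x clear] — {bezel, connector, duct, fan, module, retainer, standoff}
8. backplane@(0, 0) — +y all obstructed ⇒ blocked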